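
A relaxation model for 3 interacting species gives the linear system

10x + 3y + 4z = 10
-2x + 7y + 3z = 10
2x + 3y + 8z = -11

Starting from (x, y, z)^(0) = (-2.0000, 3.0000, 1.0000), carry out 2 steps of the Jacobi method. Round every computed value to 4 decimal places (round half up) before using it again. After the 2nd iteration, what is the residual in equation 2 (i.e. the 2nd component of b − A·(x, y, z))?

Iteration 1:
  x = (10 - (3)·3.0000 - (4)·1.0000) / (10) = -0.3000
  y = (10 - (-2)·-2.0000 - (3)·1.0000) / (7) = 0.4286
  z = (-11 - (2)·-2.0000 - (3)·3.0000) / (8) = -2.0000
Iteration 2:
  x = (10 - (3)·0.4286 - (4)·-2.0000) / (10) = 1.6714
  y = (10 - (-2)·-0.3000 - (3)·-2.0000) / (7) = 2.2000
  z = (-11 - (2)·-0.3000 - (3)·0.4286) / (8) = -1.4607
Residual b − A·x = (-7.4712, 2.3249, -9.2572)

2.3249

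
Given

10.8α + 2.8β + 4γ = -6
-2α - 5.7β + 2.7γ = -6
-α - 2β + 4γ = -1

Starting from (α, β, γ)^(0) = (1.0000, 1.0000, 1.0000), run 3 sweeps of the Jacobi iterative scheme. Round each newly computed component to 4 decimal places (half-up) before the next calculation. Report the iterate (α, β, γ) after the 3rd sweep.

Iteration 1:
  α = (-6 - (2.8)·1.0000 - (4)·1.0000) / (10.8) = -1.1852
  β = (-6 - (-2)·1.0000 - (2.7)·1.0000) / (-5.7) = 1.1754
  γ = (-1 - (-1)·1.0000 - (-2)·1.0000) / (4) = 0.5000
Iteration 2:
  α = (-6 - (2.8)·1.1754 - (4)·0.5000) / (10.8) = -1.0455
  β = (-6 - (-2)·-1.1852 - (2.7)·0.5000) / (-5.7) = 1.7053
  γ = (-1 - (-1)·-1.1852 - (-2)·1.1754) / (4) = 0.0414
Iteration 3:
  α = (-6 - (2.8)·1.7053 - (4)·0.0414) / (10.8) = -1.0130
  β = (-6 - (-2)·-1.0455 - (2.7)·0.0414) / (-5.7) = 1.4391
  γ = (-1 - (-1)·-1.0455 - (-2)·1.7053) / (4) = 0.3413

(-1.0130, 1.4391, 0.3413)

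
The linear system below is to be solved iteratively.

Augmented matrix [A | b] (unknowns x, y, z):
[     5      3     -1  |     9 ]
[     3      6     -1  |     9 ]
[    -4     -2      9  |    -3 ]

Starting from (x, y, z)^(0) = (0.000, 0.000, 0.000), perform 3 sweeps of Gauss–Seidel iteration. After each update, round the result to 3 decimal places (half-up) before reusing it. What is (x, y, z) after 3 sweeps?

Iteration 1:
  x = (9 - (3)·0.000 - (-1)·0.000) / (5) = 1.800
  y = (9 - (3)·1.800 - (-1)·0.000) / (6) = 0.600
  z = (-3 - (-4)·1.800 - (-2)·0.600) / (9) = 0.600
Iteration 2:
  x = (9 - (3)·0.600 - (-1)·0.600) / (5) = 1.560
  y = (9 - (3)·1.560 - (-1)·0.600) / (6) = 0.820
  z = (-3 - (-4)·1.560 - (-2)·0.820) / (9) = 0.542
Iteration 3:
  x = (9 - (3)·0.820 - (-1)·0.542) / (5) = 1.416
  y = (9 - (3)·1.416 - (-1)·0.542) / (6) = 0.882
  z = (-3 - (-4)·1.416 - (-2)·0.882) / (9) = 0.492

(1.416, 0.882, 0.492)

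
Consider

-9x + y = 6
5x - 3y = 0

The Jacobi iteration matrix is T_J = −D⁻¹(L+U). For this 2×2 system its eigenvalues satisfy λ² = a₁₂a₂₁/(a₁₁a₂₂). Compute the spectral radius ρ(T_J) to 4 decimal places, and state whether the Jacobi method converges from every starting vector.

0.4303

a₁₂a₂₁/(a₁₁a₂₂) = (1)·(5) / ((-9)·(-3)) = 0.185185
ρ = √|0.185185| = √0.185185 = 0.4303
ρ < 1, so Jacobi converges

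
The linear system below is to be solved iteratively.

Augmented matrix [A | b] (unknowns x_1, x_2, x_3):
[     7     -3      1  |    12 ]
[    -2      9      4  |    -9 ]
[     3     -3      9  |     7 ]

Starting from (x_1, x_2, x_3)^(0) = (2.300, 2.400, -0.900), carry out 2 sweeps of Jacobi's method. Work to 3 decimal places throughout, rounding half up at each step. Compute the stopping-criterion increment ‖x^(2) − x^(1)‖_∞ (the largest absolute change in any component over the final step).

1.311

Iteration 1:
  x_1 = (12 - (-3)·2.400 - (1)·-0.900) / (7) = 2.871
  x_2 = (-9 - (-2)·2.300 - (4)·-0.900) / (9) = -0.089
  x_3 = (7 - (3)·2.300 - (-3)·2.400) / (9) = 0.811
Iteration 2:
  x_1 = (12 - (-3)·-0.089 - (1)·0.811) / (7) = 1.560
  x_2 = (-9 - (-2)·2.871 - (4)·0.811) / (9) = -0.722
  x_3 = (7 - (3)·2.871 - (-3)·-0.089) / (9) = -0.209
Change: (-1.311, -0.633, -1.020) → max |·| = 1.311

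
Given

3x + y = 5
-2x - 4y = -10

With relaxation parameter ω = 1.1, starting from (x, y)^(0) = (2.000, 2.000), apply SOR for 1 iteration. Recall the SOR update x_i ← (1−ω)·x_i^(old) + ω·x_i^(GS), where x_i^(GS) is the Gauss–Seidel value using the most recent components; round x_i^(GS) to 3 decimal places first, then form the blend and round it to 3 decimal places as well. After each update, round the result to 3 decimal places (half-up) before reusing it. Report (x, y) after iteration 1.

Iteration 1:
  x: GS value = (5 - (1)·2.000) / (3) = 1.000;  x ← (1−ω)·2.000 + ω·1.000 = 0.900
  y: GS value = (-10 - (-2)·0.900) / (-4) = 2.050;  y ← (1−ω)·2.000 + ω·2.050 = 2.055

(0.900, 2.055)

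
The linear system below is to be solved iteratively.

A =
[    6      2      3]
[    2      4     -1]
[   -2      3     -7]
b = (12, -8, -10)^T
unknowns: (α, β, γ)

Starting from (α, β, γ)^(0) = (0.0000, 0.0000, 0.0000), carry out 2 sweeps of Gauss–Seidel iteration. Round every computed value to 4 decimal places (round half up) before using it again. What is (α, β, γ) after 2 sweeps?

Iteration 1:
  α = (12 - (2)·0.0000 - (3)·0.0000) / (6) = 2.0000
  β = (-8 - (2)·2.0000 - (-1)·0.0000) / (4) = -3.0000
  γ = (-10 - (-2)·2.0000 - (3)·-3.0000) / (-7) = -0.4286
Iteration 2:
  α = (12 - (2)·-3.0000 - (3)·-0.4286) / (6) = 3.2143
  β = (-8 - (2)·3.2143 - (-1)·-0.4286) / (4) = -3.7143
  γ = (-10 - (-2)·3.2143 - (3)·-3.7143) / (-7) = -1.0816

(3.2143, -3.7143, -1.0816)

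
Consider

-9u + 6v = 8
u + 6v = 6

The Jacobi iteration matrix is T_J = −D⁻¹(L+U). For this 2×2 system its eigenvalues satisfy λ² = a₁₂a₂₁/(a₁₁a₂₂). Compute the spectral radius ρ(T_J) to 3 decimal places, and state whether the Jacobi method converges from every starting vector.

0.333

a₁₂a₂₁/(a₁₁a₂₂) = (6)·(1) / ((-9)·(6)) = -0.111111
ρ = √|-0.111111| = √0.111111 = 0.333
ρ < 1, so Jacobi converges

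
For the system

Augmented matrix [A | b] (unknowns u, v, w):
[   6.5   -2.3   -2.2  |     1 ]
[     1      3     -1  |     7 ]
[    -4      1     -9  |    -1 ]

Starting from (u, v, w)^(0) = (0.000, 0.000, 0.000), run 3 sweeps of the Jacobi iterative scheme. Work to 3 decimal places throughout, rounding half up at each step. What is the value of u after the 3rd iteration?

Iteration 1:
  u = (1 - (-2.3)·0.000 - (-2.2)·0.000) / (6.5) = 0.154
  v = (7 - (1)·0.000 - (-1)·0.000) / (3) = 2.333
  w = (-1 - (-4)·0.000 - (1)·0.000) / (-9) = 0.111
Iteration 2:
  u = (1 - (-2.3)·2.333 - (-2.2)·0.111) / (6.5) = 1.017
  v = (7 - (1)·0.154 - (-1)·0.111) / (3) = 2.319
  w = (-1 - (-4)·0.154 - (1)·2.333) / (-9) = 0.302
Iteration 3:
  u = (1 - (-2.3)·2.319 - (-2.2)·0.302) / (6.5) = 1.077
  v = (7 - (1)·1.017 - (-1)·0.302) / (3) = 2.095
  w = (-1 - (-4)·1.017 - (1)·2.319) / (-9) = -0.083

1.077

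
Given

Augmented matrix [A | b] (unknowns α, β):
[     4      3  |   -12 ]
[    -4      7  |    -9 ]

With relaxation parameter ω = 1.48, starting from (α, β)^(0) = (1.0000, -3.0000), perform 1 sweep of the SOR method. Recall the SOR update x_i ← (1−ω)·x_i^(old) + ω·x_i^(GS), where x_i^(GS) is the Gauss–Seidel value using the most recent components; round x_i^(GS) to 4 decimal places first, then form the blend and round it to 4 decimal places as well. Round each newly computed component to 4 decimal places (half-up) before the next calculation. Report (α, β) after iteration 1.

Iteration 1:
  α: GS value = (-12 - (3)·-3.0000) / (4) = -0.7500;  α ← (1−ω)·1.0000 + ω·-0.7500 = -1.5900
  β: GS value = (-9 - (-4)·-1.5900) / (7) = -2.1943;  β ← (1−ω)·-3.0000 + ω·-2.1943 = -1.8076

(-1.5900, -1.8076)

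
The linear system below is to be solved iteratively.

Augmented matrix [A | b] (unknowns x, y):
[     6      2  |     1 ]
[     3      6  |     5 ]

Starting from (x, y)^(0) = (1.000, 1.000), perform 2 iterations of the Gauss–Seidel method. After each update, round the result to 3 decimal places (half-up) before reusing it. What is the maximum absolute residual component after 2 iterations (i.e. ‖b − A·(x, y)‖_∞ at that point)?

0.028

Iteration 1:
  x = (1 - (2)·1.000) / (6) = -0.167
  y = (5 - (3)·-0.167) / (6) = 0.917
Iteration 2:
  x = (1 - (2)·0.917) / (6) = -0.139
  y = (5 - (3)·-0.139) / (6) = 0.903
Residual b − A·x = (0.028, -0.001); ∞-norm = 0.028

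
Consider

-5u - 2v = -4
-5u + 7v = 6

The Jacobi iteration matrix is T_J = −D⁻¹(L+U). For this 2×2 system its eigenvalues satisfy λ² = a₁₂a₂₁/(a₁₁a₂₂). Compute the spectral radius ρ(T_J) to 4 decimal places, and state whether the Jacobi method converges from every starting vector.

a₁₂a₂₁/(a₁₁a₂₂) = (-2)·(-5) / ((-5)·(7)) = -0.285714
ρ = √|-0.285714| = √0.285714 = 0.5345
ρ < 1, so Jacobi converges

0.5345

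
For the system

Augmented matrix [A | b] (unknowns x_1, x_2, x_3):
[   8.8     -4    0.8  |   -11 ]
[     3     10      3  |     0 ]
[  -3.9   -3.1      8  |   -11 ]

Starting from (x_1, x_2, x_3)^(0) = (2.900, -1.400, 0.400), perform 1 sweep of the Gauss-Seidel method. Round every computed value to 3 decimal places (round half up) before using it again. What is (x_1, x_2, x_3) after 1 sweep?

(-1.923, 0.457, -2.135)

Iteration 1:
  x_1 = (-11 - (-4)·-1.400 - (0.8)·0.400) / (8.8) = -1.923
  x_2 = (0 - (3)·-1.923 - (3)·0.400) / (10) = 0.457
  x_3 = (-11 - (-3.9)·-1.923 - (-3.1)·0.457) / (8) = -2.135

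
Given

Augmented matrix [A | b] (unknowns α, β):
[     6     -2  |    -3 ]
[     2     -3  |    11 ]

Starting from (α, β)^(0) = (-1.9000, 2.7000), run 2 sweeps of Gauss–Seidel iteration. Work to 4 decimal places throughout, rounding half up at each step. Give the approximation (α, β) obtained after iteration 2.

Iteration 1:
  α = (-3 - (-2)·2.7000) / (6) = 0.4000
  β = (11 - (2)·0.4000) / (-3) = -3.4000
Iteration 2:
  α = (-3 - (-2)·-3.4000) / (6) = -1.6333
  β = (11 - (2)·-1.6333) / (-3) = -4.7555

(-1.6333, -4.7555)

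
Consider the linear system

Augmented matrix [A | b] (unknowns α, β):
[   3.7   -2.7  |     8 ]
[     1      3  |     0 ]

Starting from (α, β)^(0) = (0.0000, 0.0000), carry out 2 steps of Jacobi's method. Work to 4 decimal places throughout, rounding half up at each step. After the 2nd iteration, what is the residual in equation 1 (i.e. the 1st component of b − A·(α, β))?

-1.9460

Iteration 1:
  α = (8 - (-2.7)·0.0000) / (3.7) = 2.1622
  β = (0 - (1)·0.0000) / (3) = 0.0000
Iteration 2:
  α = (8 - (-2.7)·0.0000) / (3.7) = 2.1622
  β = (0 - (1)·2.1622) / (3) = -0.7207
Residual b − A·x = (-1.9460, -0.0001)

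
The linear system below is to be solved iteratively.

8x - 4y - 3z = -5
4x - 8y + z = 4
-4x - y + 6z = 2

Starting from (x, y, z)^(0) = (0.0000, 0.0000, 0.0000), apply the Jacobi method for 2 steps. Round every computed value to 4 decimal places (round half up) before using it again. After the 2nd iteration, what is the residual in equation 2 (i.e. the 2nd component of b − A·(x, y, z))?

1.0003

Iteration 1:
  x = (-5 - (-4)·0.0000 - (-3)·0.0000) / (8) = -0.6250
  y = (4 - (4)·0.0000 - (1)·0.0000) / (-8) = -0.5000
  z = (2 - (-4)·0.0000 - (-1)·0.0000) / (6) = 0.3333
Iteration 2:
  x = (-5 - (-4)·-0.5000 - (-3)·0.3333) / (8) = -0.7500
  y = (4 - (4)·-0.6250 - (1)·0.3333) / (-8) = -0.7708
  z = (2 - (-4)·-0.6250 - (-1)·-0.5000) / (6) = -0.1667
Residual b − A·x = (-2.5833, 1.0003, -0.7706)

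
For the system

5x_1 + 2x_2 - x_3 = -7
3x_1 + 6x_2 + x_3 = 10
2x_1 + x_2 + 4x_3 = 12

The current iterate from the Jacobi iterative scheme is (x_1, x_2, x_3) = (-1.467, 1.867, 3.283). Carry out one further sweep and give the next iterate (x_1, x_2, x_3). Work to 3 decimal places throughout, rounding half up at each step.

One sweep:
  x_1 = (-7 - (2)·1.867 - (-1)·3.283) / (5) = -1.490
  x_2 = (10 - (3)·-1.467 - (1)·3.283) / (6) = 1.853
  x_3 = (12 - (2)·-1.467 - (1)·1.867) / (4) = 3.267

(-1.490, 1.853, 3.267)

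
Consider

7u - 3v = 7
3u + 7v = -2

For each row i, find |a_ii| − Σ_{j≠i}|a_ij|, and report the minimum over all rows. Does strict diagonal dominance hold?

4

row 1: |7| − (3) = 4
row 2: |7| − (3) = 4
minimum over rows = 4 → strictly diagonally dominant (convergence guaranteed)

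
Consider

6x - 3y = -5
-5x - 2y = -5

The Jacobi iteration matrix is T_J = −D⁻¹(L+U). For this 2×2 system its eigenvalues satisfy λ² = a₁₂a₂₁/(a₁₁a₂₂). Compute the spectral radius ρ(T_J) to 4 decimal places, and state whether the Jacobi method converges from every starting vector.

1.1180

a₁₂a₂₁/(a₁₁a₂₂) = (-3)·(-5) / ((6)·(-2)) = -1.250000
ρ = √|-1.250000| = √1.250000 = 1.1180
ρ > 1, so Jacobi diverges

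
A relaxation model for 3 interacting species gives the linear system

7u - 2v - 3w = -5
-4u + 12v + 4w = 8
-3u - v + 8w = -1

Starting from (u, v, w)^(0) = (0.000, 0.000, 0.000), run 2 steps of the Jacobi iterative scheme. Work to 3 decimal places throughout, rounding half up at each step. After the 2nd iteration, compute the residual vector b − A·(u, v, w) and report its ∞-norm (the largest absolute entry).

Iteration 1:
  u = (-5 - (-2)·0.000 - (-3)·0.000) / (7) = -0.714
  v = (8 - (-4)·0.000 - (4)·0.000) / (12) = 0.667
  w = (-1 - (-3)·0.000 - (-1)·0.000) / (8) = -0.125
Iteration 2:
  u = (-5 - (-2)·0.667 - (-3)·-0.125) / (7) = -0.577
  v = (8 - (-4)·-0.714 - (4)·-0.125) / (12) = 0.470
  w = (-1 - (-3)·-0.714 - (-1)·0.667) / (8) = -0.309
Residual b − A·x = (-0.948, 1.288, 0.211); ∞-norm = 1.288

1.288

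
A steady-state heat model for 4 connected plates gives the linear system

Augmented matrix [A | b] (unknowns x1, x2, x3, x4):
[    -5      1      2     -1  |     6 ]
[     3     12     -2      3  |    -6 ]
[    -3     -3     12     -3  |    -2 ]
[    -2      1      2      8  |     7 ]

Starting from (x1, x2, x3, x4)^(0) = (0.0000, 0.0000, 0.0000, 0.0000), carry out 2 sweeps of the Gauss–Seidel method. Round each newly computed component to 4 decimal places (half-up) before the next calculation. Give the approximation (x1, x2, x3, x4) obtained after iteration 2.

(-1.5925, -0.3703, -0.4751, 0.6419)

Iteration 1:
  x1 = (6 - (1)·0.0000 - (2)·0.0000 - (-1)·0.0000) / (-5) = -1.2000
  x2 = (-6 - (3)·-1.2000 - (-2)·0.0000 - (3)·0.0000) / (12) = -0.2000
  x3 = (-2 - (-3)·-1.2000 - (-3)·-0.2000 - (-3)·0.0000) / (12) = -0.5167
  x4 = (7 - (-2)·-1.2000 - (1)·-0.2000 - (2)·-0.5167) / (8) = 0.7292
Iteration 2:
  x1 = (6 - (1)·-0.2000 - (2)·-0.5167 - (-1)·0.7292) / (-5) = -1.5925
  x2 = (-6 - (3)·-1.5925 - (-2)·-0.5167 - (3)·0.7292) / (12) = -0.3703
  x3 = (-2 - (-3)·-1.5925 - (-3)·-0.3703 - (-3)·0.7292) / (12) = -0.4751
  x4 = (7 - (-2)·-1.5925 - (1)·-0.3703 - (2)·-0.4751) / (8) = 0.6419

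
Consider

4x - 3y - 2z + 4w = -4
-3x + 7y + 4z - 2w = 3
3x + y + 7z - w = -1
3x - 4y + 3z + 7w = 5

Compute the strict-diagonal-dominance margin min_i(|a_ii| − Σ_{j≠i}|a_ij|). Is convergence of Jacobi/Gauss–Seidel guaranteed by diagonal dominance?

-5

row 1: |4| − (3+2+4) = -5
row 2: |7| − (3+4+2) = -2
row 3: |7| − (3+1+1) = 2
row 4: |7| − (3+4+3) = -3
minimum over rows = -5 → not strictly diagonally dominant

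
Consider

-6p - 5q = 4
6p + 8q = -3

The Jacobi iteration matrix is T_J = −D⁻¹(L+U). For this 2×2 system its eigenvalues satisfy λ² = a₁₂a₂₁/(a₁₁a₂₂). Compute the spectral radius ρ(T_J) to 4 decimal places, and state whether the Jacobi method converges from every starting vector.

0.7906

a₁₂a₂₁/(a₁₁a₂₂) = (-5)·(6) / ((-6)·(8)) = 0.625000
ρ = √|0.625000| = √0.625000 = 0.7906
ρ < 1, so Jacobi converges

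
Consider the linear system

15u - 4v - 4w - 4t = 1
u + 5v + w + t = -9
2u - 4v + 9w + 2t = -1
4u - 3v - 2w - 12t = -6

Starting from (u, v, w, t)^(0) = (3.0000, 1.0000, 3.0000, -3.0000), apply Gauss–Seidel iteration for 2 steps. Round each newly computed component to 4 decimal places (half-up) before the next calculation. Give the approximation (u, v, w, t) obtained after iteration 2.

(-0.2211, -1.9133, -1.1647, 1.0987)

Iteration 1:
  u = (1 - (-4)·1.0000 - (-4)·3.0000 - (-4)·-3.0000) / (15) = 0.3333
  v = (-9 - (1)·0.3333 - (1)·3.0000 - (1)·-3.0000) / (5) = -1.8667
  w = (-1 - (2)·0.3333 - (-4)·-1.8667 - (2)·-3.0000) / (9) = -0.3482
  t = (-6 - (4)·0.3333 - (-3)·-1.8667 - (-2)·-0.3482) / (-12) = 1.1358
Iteration 2:
  u = (1 - (-4)·-1.8667 - (-4)·-0.3482 - (-4)·1.1358) / (15) = -0.2211
  v = (-9 - (1)·-0.2211 - (1)·-0.3482 - (1)·1.1358) / (5) = -1.9133
  w = (-1 - (2)·-0.2211 - (-4)·-1.9133 - (2)·1.1358) / (9) = -1.1647
  t = (-6 - (4)·-0.2211 - (-3)·-1.9133 - (-2)·-1.1647) / (-12) = 1.0987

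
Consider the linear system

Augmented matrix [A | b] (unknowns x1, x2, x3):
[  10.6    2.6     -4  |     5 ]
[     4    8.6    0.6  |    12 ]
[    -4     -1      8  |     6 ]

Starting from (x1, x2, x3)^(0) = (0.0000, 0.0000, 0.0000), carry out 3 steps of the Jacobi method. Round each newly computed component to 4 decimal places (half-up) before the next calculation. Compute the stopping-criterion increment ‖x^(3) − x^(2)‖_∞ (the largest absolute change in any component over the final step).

Iteration 1:
  x1 = (5 - (2.6)·0.0000 - (-4)·0.0000) / (10.6) = 0.4717
  x2 = (12 - (4)·0.0000 - (0.6)·0.0000) / (8.6) = 1.3953
  x3 = (6 - (-4)·0.0000 - (-1)·0.0000) / (8) = 0.7500
Iteration 2:
  x1 = (5 - (2.6)·1.3953 - (-4)·0.7500) / (10.6) = 0.4125
  x2 = (12 - (4)·0.4717 - (0.6)·0.7500) / (8.6) = 1.1236
  x3 = (6 - (-4)·0.4717 - (-1)·1.3953) / (8) = 1.1603
Iteration 3:
  x1 = (5 - (2.6)·1.1236 - (-4)·1.1603) / (10.6) = 0.6339
  x2 = (12 - (4)·0.4125 - (0.6)·1.1603) / (8.6) = 1.1225
  x3 = (6 - (-4)·0.4125 - (-1)·1.1236) / (8) = 1.0967
Change: (0.2214, -0.0011, -0.0636) → max |·| = 0.2214

0.2214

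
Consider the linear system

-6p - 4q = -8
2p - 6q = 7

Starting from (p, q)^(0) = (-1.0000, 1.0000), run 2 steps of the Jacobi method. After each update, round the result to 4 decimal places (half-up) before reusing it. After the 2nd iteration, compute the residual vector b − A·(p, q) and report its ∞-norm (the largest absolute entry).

Iteration 1:
  p = (-8 - (-4)·1.0000) / (-6) = 0.6667
  q = (7 - (2)·-1.0000) / (-6) = -1.5000
Iteration 2:
  p = (-8 - (-4)·-1.5000) / (-6) = 2.3333
  q = (7 - (2)·0.6667) / (-6) = -0.9444
Residual b − A·x = (2.2222, -3.3330); ∞-norm = 3.3330

3.3330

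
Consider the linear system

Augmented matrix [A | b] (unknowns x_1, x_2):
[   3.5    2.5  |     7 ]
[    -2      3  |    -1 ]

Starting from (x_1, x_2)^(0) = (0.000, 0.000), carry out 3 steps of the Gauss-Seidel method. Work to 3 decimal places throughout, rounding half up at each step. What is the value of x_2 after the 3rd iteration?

Iteration 1:
  x_1 = (7 - (2.5)·0.000) / (3.5) = 2.000
  x_2 = (-1 - (-2)·2.000) / (3) = 1.000
Iteration 2:
  x_1 = (7 - (2.5)·1.000) / (3.5) = 1.286
  x_2 = (-1 - (-2)·1.286) / (3) = 0.524
Iteration 3:
  x_1 = (7 - (2.5)·0.524) / (3.5) = 1.626
  x_2 = (-1 - (-2)·1.626) / (3) = 0.751

0.751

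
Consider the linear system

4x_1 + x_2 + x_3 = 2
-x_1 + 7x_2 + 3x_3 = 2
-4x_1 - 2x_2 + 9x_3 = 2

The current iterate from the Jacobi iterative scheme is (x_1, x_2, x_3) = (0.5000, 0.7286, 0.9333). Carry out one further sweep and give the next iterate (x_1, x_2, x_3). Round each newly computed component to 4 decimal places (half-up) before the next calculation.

(0.0845, -0.0428, 0.6064)

One sweep:
  x_1 = (2 - (1)·0.7286 - (1)·0.9333) / (4) = 0.0845
  x_2 = (2 - (-1)·0.5000 - (3)·0.9333) / (7) = -0.0428
  x_3 = (2 - (-4)·0.5000 - (-2)·0.7286) / (9) = 0.6064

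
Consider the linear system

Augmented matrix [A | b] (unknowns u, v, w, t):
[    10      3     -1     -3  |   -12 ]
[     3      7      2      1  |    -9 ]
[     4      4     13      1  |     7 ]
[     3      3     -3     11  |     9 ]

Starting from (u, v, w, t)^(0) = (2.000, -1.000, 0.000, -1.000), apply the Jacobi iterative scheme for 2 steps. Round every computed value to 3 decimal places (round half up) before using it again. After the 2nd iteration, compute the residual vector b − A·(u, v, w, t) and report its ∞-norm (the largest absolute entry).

Iteration 1:
  u = (-12 - (3)·-1.000 - (-1)·0.000 - (-3)·-1.000) / (10) = -1.200
  v = (-9 - (3)·2.000 - (2)·0.000 - (1)·-1.000) / (7) = -2.000
  w = (7 - (4)·2.000 - (4)·-1.000 - (1)·-1.000) / (13) = 0.308
  t = (9 - (3)·2.000 - (3)·-1.000 - (-3)·0.000) / (11) = 0.545
Iteration 2:
  u = (-12 - (3)·-2.000 - (-1)·0.308 - (-3)·0.545) / (10) = -0.406
  v = (-9 - (3)·-1.200 - (2)·0.308 - (1)·0.545) / (7) = -0.937
  w = (7 - (4)·-1.200 - (4)·-2.000 - (1)·0.545) / (13) = 1.481
  t = (9 - (3)·-1.200 - (3)·-2.000 - (-3)·0.308) / (11) = 1.775
Residual b − A·x = (1.677, -5.960, -8.656, -2.053); ∞-norm = 8.656

8.656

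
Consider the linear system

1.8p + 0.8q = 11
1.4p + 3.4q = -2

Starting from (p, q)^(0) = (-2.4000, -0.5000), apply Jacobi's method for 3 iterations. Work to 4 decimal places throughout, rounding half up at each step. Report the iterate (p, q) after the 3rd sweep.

Iteration 1:
  p = (11 - (0.8)·-0.5000) / (1.8) = 6.3333
  q = (-2 - (1.4)·-2.4000) / (3.4) = 0.4000
Iteration 2:
  p = (11 - (0.8)·0.4000) / (1.8) = 5.9333
  q = (-2 - (1.4)·6.3333) / (3.4) = -3.1961
Iteration 3:
  p = (11 - (0.8)·-3.1961) / (1.8) = 7.5316
  q = (-2 - (1.4)·5.9333) / (3.4) = -3.0314

(7.5316, -3.0314)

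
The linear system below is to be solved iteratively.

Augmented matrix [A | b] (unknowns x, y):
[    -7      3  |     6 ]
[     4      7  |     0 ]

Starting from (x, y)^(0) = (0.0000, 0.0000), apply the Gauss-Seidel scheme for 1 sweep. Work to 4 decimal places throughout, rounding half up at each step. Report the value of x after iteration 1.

Iteration 1:
  x = (6 - (3)·0.0000) / (-7) = -0.8571
  y = (0 - (4)·-0.8571) / (7) = 0.4898

-0.8571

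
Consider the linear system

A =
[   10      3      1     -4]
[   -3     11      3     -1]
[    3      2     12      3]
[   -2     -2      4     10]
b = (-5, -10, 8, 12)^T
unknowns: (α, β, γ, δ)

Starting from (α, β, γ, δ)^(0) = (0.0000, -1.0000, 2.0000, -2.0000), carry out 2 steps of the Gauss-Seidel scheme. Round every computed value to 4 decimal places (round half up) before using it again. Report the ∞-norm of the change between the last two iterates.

1.0496

Iteration 1:
  α = (-5 - (3)·-1.0000 - (1)·2.0000 - (-4)·-2.0000) / (10) = -1.2000
  β = (-10 - (-3)·-1.2000 - (3)·2.0000 - (-1)·-2.0000) / (11) = -1.9636
  γ = (8 - (3)·-1.2000 - (2)·-1.9636 - (3)·-2.0000) / (12) = 1.7939
  δ = (12 - (-2)·-1.2000 - (-2)·-1.9636 - (4)·1.7939) / (10) = -0.1503
Iteration 2:
  α = (-5 - (3)·-1.9636 - (1)·1.7939 - (-4)·-0.1503) / (10) = -0.1504
  β = (-10 - (-3)·-0.1504 - (3)·1.7939 - (-1)·-0.1503) / (11) = -1.4530
  γ = (8 - (3)·-0.1504 - (2)·-1.4530 - (3)·-0.1503) / (12) = 0.9840
  δ = (12 - (-2)·-0.1504 - (-2)·-1.4530 - (4)·0.9840) / (10) = 0.4857
Change: (1.0496, 0.5106, -0.8099, 0.6360) → max |·| = 1.0496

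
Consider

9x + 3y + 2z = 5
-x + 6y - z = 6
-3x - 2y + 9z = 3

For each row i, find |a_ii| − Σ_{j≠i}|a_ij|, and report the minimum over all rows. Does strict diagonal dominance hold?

4

row 1: |9| − (3+2) = 4
row 2: |6| − (1+1) = 4
row 3: |9| − (3+2) = 4
minimum over rows = 4 → strictly diagonally dominant (convergence guaranteed)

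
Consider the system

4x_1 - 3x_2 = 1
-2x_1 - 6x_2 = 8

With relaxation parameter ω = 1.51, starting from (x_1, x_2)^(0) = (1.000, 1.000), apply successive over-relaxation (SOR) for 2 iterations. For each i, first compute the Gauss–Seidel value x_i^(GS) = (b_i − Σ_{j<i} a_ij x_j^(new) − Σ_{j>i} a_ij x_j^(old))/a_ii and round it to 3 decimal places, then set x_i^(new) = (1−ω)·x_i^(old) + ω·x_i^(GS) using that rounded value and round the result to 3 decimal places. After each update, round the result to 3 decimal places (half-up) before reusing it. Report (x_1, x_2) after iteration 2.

Iteration 1:
  x_1: GS value = (1 - (-3)·1.000) / (4) = 1.000;  x_1 ← (1−ω)·1.000 + ω·1.000 = 1.000
  x_2: GS value = (8 - (-2)·1.000) / (-6) = -1.667;  x_2 ← (1−ω)·1.000 + ω·-1.667 = -3.027
Iteration 2:
  x_1: GS value = (1 - (-3)·-3.027) / (4) = -2.020;  x_1 ← (1−ω)·1.000 + ω·-2.020 = -3.560
  x_2: GS value = (8 - (-2)·-3.560) / (-6) = -0.147;  x_2 ← (1−ω)·-3.027 + ω·-0.147 = 1.322

(-3.560, 1.322)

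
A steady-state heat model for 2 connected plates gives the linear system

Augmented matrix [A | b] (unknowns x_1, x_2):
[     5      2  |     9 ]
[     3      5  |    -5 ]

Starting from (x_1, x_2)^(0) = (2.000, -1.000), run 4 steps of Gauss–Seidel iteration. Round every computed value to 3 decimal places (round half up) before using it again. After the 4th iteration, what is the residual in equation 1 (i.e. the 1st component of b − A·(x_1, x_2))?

Iteration 1:
  x_1 = (9 - (2)·-1.000) / (5) = 2.200
  x_2 = (-5 - (3)·2.200) / (5) = -2.320
Iteration 2:
  x_1 = (9 - (2)·-2.320) / (5) = 2.728
  x_2 = (-5 - (3)·2.728) / (5) = -2.637
Iteration 3:
  x_1 = (9 - (2)·-2.637) / (5) = 2.855
  x_2 = (-5 - (3)·2.855) / (5) = -2.713
Iteration 4:
  x_1 = (9 - (2)·-2.713) / (5) = 2.885
  x_2 = (-5 - (3)·2.885) / (5) = -2.731
Residual b − A·x = (0.037, 0.000)

0.037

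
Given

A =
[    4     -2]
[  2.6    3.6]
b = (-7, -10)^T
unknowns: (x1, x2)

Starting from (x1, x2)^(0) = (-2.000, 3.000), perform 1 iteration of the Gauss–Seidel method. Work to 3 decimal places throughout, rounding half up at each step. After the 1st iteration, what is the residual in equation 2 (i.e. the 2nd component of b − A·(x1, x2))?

Iteration 1:
  x1 = (-7 - (-2)·3.000) / (4) = -0.250
  x2 = (-10 - (2.6)·-0.250) / (3.6) = -2.597
Residual b − A·x = (-11.194, -0.001)

-0.001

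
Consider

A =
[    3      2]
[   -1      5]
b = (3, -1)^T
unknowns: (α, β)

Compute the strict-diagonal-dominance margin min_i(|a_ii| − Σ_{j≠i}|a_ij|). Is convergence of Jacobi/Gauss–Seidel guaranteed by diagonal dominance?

1

row 1: |3| − (2) = 1
row 2: |5| − (1) = 4
minimum over rows = 1 → strictly diagonally dominant (convergence guaranteed)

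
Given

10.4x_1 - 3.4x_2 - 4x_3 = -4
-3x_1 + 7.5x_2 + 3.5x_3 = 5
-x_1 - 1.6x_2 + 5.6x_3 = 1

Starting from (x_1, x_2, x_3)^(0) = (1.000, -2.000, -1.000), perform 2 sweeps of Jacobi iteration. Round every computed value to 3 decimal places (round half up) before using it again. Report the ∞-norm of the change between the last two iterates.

1.457

Iteration 1:
  x_1 = (-4 - (-3.4)·-2.000 - (-4)·-1.000) / (10.4) = -1.423
  x_2 = (5 - (-3)·1.000 - (3.5)·-1.000) / (7.5) = 1.533
  x_3 = (1 - (-1)·1.000 - (-1.6)·-2.000) / (5.6) = -0.214
Iteration 2:
  x_1 = (-4 - (-3.4)·1.533 - (-4)·-0.214) / (10.4) = 0.034
  x_2 = (5 - (-3)·-1.423 - (3.5)·-0.214) / (7.5) = 0.197
  x_3 = (1 - (-1)·-1.423 - (-1.6)·1.533) / (5.6) = 0.362
Change: (1.457, -1.336, 0.576) → max |·| = 1.457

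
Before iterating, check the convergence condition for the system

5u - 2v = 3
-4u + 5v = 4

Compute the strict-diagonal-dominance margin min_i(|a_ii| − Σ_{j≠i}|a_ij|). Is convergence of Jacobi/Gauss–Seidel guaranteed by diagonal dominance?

1

row 1: |5| − (2) = 3
row 2: |5| − (4) = 1
minimum over rows = 1 → strictly diagonally dominant (convergence guaranteed)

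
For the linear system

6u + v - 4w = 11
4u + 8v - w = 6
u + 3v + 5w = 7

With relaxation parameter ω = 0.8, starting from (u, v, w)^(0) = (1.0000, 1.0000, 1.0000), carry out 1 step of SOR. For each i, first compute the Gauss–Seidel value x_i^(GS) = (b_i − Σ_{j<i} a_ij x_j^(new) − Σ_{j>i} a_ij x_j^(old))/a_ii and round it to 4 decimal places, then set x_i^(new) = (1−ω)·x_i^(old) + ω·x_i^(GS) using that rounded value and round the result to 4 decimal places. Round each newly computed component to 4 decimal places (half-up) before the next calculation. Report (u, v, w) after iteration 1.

(2.0666, 0.0734, 0.9541)

Iteration 1:
  u: GS value = (11 - (1)·1.0000 - (-4)·1.0000) / (6) = 2.3333;  u ← (1−ω)·1.0000 + ω·2.3333 = 2.0666
  v: GS value = (6 - (4)·2.0666 - (-1)·1.0000) / (8) = -0.1583;  v ← (1−ω)·1.0000 + ω·-0.1583 = 0.0734
  w: GS value = (7 - (1)·2.0666 - (3)·0.0734) / (5) = 0.9426;  w ← (1−ω)·1.0000 + ω·0.9426 = 0.9541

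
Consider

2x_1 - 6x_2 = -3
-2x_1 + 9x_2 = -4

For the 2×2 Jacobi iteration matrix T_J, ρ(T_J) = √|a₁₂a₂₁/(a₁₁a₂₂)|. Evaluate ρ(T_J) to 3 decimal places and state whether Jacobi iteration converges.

0.816

a₁₂a₂₁/(a₁₁a₂₂) = (-6)·(-2) / ((2)·(9)) = 0.666667
ρ = √|0.666667| = √0.666667 = 0.816
ρ < 1, so Jacobi converges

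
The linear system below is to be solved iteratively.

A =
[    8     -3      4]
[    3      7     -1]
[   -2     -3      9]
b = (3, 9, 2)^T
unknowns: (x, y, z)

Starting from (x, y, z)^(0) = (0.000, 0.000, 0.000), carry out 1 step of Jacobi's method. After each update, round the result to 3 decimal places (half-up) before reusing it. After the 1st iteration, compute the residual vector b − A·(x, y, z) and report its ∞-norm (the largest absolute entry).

4.610

Iteration 1:
  x = (3 - (-3)·0.000 - (4)·0.000) / (8) = 0.375
  y = (9 - (3)·0.000 - (-1)·0.000) / (7) = 1.286
  z = (2 - (-2)·0.000 - (-3)·0.000) / (9) = 0.222
Residual b − A·x = (2.970, -0.905, 4.610); ∞-norm = 4.610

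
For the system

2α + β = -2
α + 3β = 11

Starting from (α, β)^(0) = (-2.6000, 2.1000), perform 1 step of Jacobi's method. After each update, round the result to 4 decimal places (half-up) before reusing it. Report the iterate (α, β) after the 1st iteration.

(-2.0500, 4.5333)

Iteration 1:
  α = (-2 - (1)·2.1000) / (2) = -2.0500
  β = (11 - (1)·-2.6000) / (3) = 4.5333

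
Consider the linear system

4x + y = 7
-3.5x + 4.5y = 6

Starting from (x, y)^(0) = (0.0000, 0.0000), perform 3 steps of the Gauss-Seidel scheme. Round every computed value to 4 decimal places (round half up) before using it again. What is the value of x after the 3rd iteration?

Iteration 1:
  x = (7 - (1)·0.0000) / (4) = 1.7500
  y = (6 - (-3.5)·1.7500) / (4.5) = 2.6944
Iteration 2:
  x = (7 - (1)·2.6944) / (4) = 1.0764
  y = (6 - (-3.5)·1.0764) / (4.5) = 2.1705
Iteration 3:
  x = (7 - (1)·2.1705) / (4) = 1.2074
  y = (6 - (-3.5)·1.2074) / (4.5) = 2.2724

1.2074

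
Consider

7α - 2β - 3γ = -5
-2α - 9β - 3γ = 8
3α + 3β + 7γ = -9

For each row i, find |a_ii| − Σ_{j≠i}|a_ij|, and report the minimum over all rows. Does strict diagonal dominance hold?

1

row 1: |7| − (2+3) = 2
row 2: |-9| − (2+3) = 4
row 3: |7| − (3+3) = 1
minimum over rows = 1 → strictly diagonally dominant (convergence guaranteed)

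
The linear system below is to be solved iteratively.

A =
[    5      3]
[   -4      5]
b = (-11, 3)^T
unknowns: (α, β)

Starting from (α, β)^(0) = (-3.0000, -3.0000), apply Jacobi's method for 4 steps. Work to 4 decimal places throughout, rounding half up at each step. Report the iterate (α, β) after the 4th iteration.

(-2.0224, -1.2944)

Iteration 1:
  α = (-11 - (3)·-3.0000) / (5) = -0.4000
  β = (3 - (-4)·-3.0000) / (5) = -1.8000
Iteration 2:
  α = (-11 - (3)·-1.8000) / (5) = -1.1200
  β = (3 - (-4)·-0.4000) / (5) = 0.2800
Iteration 3:
  α = (-11 - (3)·0.2800) / (5) = -2.3680
  β = (3 - (-4)·-1.1200) / (5) = -0.2960
Iteration 4:
  α = (-11 - (3)·-0.2960) / (5) = -2.0224
  β = (3 - (-4)·-2.3680) / (5) = -1.2944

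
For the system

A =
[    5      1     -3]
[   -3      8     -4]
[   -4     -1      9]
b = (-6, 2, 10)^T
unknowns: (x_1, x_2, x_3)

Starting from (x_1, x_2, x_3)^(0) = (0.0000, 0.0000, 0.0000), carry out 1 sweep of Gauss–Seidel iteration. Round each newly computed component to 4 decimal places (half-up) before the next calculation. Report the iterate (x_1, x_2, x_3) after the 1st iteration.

(-1.2000, -0.2000, 0.5556)

Iteration 1:
  x_1 = (-6 - (1)·0.0000 - (-3)·0.0000) / (5) = -1.2000
  x_2 = (2 - (-3)·-1.2000 - (-4)·0.0000) / (8) = -0.2000
  x_3 = (10 - (-4)·-1.2000 - (-1)·-0.2000) / (9) = 0.5556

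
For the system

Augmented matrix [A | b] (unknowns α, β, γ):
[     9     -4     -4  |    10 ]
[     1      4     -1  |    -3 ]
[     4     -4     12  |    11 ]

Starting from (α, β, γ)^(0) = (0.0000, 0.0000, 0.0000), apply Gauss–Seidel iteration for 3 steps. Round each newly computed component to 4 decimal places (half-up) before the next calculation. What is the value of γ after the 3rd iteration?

Iteration 1:
  α = (10 - (-4)·0.0000 - (-4)·0.0000) / (9) = 1.1111
  β = (-3 - (1)·1.1111 - (-1)·0.0000) / (4) = -1.0278
  γ = (11 - (4)·1.1111 - (-4)·-1.0278) / (12) = 0.2037
Iteration 2:
  α = (10 - (-4)·-1.0278 - (-4)·0.2037) / (9) = 0.7448
  β = (-3 - (1)·0.7448 - (-1)·0.2037) / (4) = -0.8853
  γ = (11 - (4)·0.7448 - (-4)·-0.8853) / (12) = 0.3733
Iteration 3:
  α = (10 - (-4)·-0.8853 - (-4)·0.3733) / (9) = 0.8836
  β = (-3 - (1)·0.8836 - (-1)·0.3733) / (4) = -0.8776
  γ = (11 - (4)·0.8836 - (-4)·-0.8776) / (12) = 0.3296

0.3296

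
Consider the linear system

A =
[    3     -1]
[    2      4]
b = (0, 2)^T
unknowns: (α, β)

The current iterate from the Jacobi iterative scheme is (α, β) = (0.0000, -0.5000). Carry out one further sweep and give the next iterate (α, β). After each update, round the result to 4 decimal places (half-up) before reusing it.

One sweep:
  α = (0 - (-1)·-0.5000) / (3) = -0.1667
  β = (2 - (2)·0.0000) / (4) = 0.5000

(-0.1667, 0.5000)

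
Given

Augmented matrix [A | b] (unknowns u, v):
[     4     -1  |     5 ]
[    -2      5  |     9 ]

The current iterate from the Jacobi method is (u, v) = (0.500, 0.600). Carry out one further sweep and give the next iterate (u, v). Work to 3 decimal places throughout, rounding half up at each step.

One sweep:
  u = (5 - (-1)·0.600) / (4) = 1.400
  v = (9 - (-2)·0.500) / (5) = 2.000

(1.400, 2.000)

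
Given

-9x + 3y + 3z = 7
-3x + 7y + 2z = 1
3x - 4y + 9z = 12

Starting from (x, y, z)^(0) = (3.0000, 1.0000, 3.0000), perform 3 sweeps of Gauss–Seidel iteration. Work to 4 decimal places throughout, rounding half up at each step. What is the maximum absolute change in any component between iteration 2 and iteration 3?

Iteration 1:
  x = (7 - (3)·1.0000 - (3)·3.0000) / (-9) = 0.5556
  y = (1 - (-3)·0.5556 - (2)·3.0000) / (7) = -0.4762
  z = (12 - (3)·0.5556 - (-4)·-0.4762) / (9) = 0.9365
Iteration 2:
  x = (7 - (3)·-0.4762 - (3)·0.9365) / (-9) = -0.6243
  y = (1 - (-3)·-0.6243 - (2)·0.9365) / (7) = -0.3923
  z = (12 - (3)·-0.6243 - (-4)·-0.3923) / (9) = 1.3671
Iteration 3:
  x = (7 - (3)·-0.3923 - (3)·1.3671) / (-9) = -0.4528
  y = (1 - (-3)·-0.4528 - (2)·1.3671) / (7) = -0.4418
  z = (12 - (3)·-0.4528 - (-4)·-0.4418) / (9) = 1.2879
Change: (0.1715, -0.0495, -0.0792) → max |·| = 0.1715

0.1715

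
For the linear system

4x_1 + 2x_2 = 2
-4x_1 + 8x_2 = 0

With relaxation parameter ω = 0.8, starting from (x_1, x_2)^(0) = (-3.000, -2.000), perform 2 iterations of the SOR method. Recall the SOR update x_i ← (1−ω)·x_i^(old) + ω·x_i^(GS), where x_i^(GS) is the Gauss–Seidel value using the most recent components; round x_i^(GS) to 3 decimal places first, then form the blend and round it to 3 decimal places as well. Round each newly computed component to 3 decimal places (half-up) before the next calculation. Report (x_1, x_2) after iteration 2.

(0.584, 0.202)

Iteration 1:
  x_1: GS value = (2 - (2)·-2.000) / (4) = 1.500;  x_1 ← (1−ω)·-3.000 + ω·1.500 = 0.600
  x_2: GS value = (0 - (-4)·0.600) / (8) = 0.300;  x_2 ← (1−ω)·-2.000 + ω·0.300 = -0.160
Iteration 2:
  x_1: GS value = (2 - (2)·-0.160) / (4) = 0.580;  x_1 ← (1−ω)·0.600 + ω·0.580 = 0.584
  x_2: GS value = (0 - (-4)·0.584) / (8) = 0.292;  x_2 ← (1−ω)·-0.160 + ω·0.292 = 0.202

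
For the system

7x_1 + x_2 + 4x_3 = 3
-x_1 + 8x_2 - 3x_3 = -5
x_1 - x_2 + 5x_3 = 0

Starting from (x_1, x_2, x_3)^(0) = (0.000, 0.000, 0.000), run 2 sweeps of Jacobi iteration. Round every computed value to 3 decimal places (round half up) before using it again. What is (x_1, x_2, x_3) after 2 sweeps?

Iteration 1:
  x_1 = (3 - (1)·0.000 - (4)·0.000) / (7) = 0.429
  x_2 = (-5 - (-1)·0.000 - (-3)·0.000) / (8) = -0.625
  x_3 = (0 - (1)·0.000 - (-1)·0.000) / (5) = 0.000
Iteration 2:
  x_1 = (3 - (1)·-0.625 - (4)·0.000) / (7) = 0.518
  x_2 = (-5 - (-1)·0.429 - (-3)·0.000) / (8) = -0.571
  x_3 = (0 - (1)·0.429 - (-1)·-0.625) / (5) = -0.211

(0.518, -0.571, -0.211)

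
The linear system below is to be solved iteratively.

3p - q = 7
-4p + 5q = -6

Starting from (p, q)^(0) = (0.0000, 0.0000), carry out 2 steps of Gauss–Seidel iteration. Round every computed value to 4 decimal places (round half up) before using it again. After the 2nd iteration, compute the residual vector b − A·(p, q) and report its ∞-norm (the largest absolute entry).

Iteration 1:
  p = (7 - (-1)·0.0000) / (3) = 2.3333
  q = (-6 - (-4)·2.3333) / (5) = 0.6666
Iteration 2:
  p = (7 - (-1)·0.6666) / (3) = 2.5555
  q = (-6 - (-4)·2.5555) / (5) = 0.8444
Residual b − A·x = (0.1779, 0.0000); ∞-norm = 0.1779

0.1779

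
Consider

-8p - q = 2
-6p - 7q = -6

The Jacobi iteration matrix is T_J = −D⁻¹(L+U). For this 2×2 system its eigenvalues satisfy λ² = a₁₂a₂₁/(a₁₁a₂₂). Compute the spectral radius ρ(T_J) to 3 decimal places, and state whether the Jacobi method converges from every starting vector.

a₁₂a₂₁/(a₁₁a₂₂) = (-1)·(-6) / ((-8)·(-7)) = 0.107143
ρ = √|0.107143| = √0.107143 = 0.327
ρ < 1, so Jacobi converges

0.327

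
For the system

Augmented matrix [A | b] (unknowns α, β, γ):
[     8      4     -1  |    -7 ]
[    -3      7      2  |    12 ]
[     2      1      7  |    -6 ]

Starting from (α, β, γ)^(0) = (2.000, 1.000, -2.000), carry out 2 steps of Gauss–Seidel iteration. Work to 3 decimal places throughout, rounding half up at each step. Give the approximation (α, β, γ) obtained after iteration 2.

(-1.747, 1.143, -0.521)

Iteration 1:
  α = (-7 - (4)·1.000 - (-1)·-2.000) / (8) = -1.625
  β = (12 - (-3)·-1.625 - (2)·-2.000) / (7) = 1.589
  γ = (-6 - (2)·-1.625 - (1)·1.589) / (7) = -0.620
Iteration 2:
  α = (-7 - (4)·1.589 - (-1)·-0.620) / (8) = -1.747
  β = (12 - (-3)·-1.747 - (2)·-0.620) / (7) = 1.143
  γ = (-6 - (2)·-1.747 - (1)·1.143) / (7) = -0.521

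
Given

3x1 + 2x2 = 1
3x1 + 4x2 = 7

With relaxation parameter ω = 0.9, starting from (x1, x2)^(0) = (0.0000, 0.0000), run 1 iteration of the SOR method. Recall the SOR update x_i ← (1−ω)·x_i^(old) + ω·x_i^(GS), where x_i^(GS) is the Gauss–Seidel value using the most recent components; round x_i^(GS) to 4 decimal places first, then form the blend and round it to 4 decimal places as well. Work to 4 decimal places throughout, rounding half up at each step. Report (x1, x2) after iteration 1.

(0.3000, 1.3725)

Iteration 1:
  x1: GS value = (1 - (2)·0.0000) / (3) = 0.3333;  x1 ← (1−ω)·0.0000 + ω·0.3333 = 0.3000
  x2: GS value = (7 - (3)·0.3000) / (4) = 1.5250;  x2 ← (1−ω)·0.0000 + ω·1.5250 = 1.3725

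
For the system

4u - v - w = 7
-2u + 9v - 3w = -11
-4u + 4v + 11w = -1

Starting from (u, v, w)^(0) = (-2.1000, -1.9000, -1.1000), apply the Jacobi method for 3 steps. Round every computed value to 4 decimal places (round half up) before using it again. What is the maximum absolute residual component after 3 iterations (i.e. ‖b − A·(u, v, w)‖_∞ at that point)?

0.4328

Iteration 1:
  u = (7 - (-1)·-1.9000 - (-1)·-1.1000) / (4) = 1.0000
  v = (-11 - (-2)·-2.1000 - (-3)·-1.1000) / (9) = -2.0556
  w = (-1 - (-4)·-2.1000 - (4)·-1.9000) / (11) = -0.1636
Iteration 2:
  u = (7 - (-1)·-2.0556 - (-1)·-0.1636) / (4) = 1.1952
  v = (-11 - (-2)·1.0000 - (-3)·-0.1636) / (9) = -1.0545
  w = (-1 - (-4)·1.0000 - (4)·-2.0556) / (11) = 1.0202
Iteration 3:
  u = (7 - (-1)·-1.0545 - (-1)·1.0202) / (4) = 1.7414
  v = (-11 - (-2)·1.1952 - (-3)·1.0202) / (9) = -0.6166
  w = (-1 - (-4)·1.1952 - (4)·-1.0545) / (11) = 0.7272
Residual b − A·x = (0.1450, 0.2138, 0.4328); ∞-norm = 0.4328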